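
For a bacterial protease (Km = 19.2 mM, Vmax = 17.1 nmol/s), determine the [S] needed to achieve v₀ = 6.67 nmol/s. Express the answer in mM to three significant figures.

Rearranging v = Vmax[S]/(Km+[S]) gives [S] = Km·v/(Vmax − v).
[S] = 19.2 × 6.67 / (17.1 − 6.67) = 128.1/10.43 = 12.3 mM.

12.3 mM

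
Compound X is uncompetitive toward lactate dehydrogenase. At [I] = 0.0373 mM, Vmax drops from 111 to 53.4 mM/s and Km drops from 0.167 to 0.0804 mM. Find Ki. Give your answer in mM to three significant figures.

0.0346 mM

Uncompetitive: Vmax,app = Vmax/α (and Km,app = Km/α) with α = 1 + [I]/Ki.
α = Vmax/Vmax,app = 111/53.4 = 2.079.
Since α = 1 + [I]/Ki, [I]/Ki = 2.079 − 1 = 1.079 and Ki = 0.0373/1.079 = 0.0346 mM.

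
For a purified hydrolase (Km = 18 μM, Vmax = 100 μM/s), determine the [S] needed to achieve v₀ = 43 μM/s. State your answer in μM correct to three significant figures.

13.6 μM

The required fractional saturation is v/Vmax = 43/100 = 0.4300.
Then [S]/(Km+[S]) = 0.4300 ⇒ [S] = 18 × 0.4300/(1 − 0.4300) = 13.6 μM.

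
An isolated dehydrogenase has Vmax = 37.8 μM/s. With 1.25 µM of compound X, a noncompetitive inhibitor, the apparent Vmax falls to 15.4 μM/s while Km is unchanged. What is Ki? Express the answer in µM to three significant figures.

0.859 µM

Noncompetitive: Vmax,app = Vmax/α with α = 1 + [I]/Ki.
α = Vmax/Vmax,app = 37.8/15.4 = 2.455.
Since α = 1 + [I]/Ki, [I]/Ki = 2.455 − 1 = 1.455 and Ki = 1.25/1.455 = 0.859 µM.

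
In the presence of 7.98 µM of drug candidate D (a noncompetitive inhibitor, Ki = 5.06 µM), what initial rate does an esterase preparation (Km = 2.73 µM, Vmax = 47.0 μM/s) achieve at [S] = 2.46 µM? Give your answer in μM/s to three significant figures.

8.64 μM/s

α = 1 + [I]/Ki = 1 + 7.98/5.06 = 2.577.
For a noncompetitive inhibitor, Vmax is reduced to Vmax/α while Km is unchanged: Km,app = 2.73 µM, Vmax,app = 18.2 μM/s.
v = Vmax,app·[S]/(Km,app + [S]) = 18.2 × 2.46/(2.73 + 2.46) = 8.64 μM/s.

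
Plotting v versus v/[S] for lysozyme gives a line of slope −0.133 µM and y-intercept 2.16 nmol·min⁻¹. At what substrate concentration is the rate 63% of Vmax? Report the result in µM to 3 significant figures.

0.226 µM

The Eadie–Hofstee slope gives Km = 0.133 µM (slope = −Km).
v/Vmax = [S]/(Km+[S]) = 0.63 ⇒ [S] = Km·0.63/(1−0.63) = 0.133 × 1.703 = 0.226 µM.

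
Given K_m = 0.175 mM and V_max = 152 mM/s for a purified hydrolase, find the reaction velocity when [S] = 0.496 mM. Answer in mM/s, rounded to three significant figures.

v = Vmax·[S]/(Km + [S]) = 152 × 0.496 / (0.175 + 0.496)
  = 75.39 / 0.6710 = 112 mM/s.

112 mM/s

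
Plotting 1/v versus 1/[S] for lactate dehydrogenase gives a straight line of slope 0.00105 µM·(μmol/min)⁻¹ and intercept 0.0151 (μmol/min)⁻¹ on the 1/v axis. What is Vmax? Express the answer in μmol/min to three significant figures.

The y-intercept of a Lineweaver–Burk plot equals 1/Vmax, so Vmax = 1/0.0151 = 66.2 μmol/min.

66.2 μmol/min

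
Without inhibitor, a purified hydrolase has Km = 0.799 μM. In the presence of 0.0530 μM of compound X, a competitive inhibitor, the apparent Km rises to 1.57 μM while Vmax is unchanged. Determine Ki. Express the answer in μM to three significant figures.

Competitive: Km,app = α·Km with α = 1 + [I]/Ki.
α = Km,app/Km = 1.57/0.799 = 1.965.
Ki = [I]/(α − 1) = 0.0530/0.9650 = 0.0549 μM.

0.0549 μM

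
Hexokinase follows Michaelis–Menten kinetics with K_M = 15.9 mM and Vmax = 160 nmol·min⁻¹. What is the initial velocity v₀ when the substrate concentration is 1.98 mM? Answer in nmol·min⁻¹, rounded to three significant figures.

17.7 nmol·min⁻¹

[S]/(Km+[S]) = 1.98/17.88 = 0.1107, the fractional saturation.
v = 0.1107 × Vmax = 0.1107 × 160 = 17.7 nmol·min⁻¹.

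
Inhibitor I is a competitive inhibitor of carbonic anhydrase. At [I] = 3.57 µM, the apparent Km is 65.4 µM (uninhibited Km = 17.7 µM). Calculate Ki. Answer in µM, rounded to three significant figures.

1.32 µM

Competitive: Km,app = α·Km with α = 1 + [I]/Ki.
α = Km,app/Km = 65.4/17.7 = 3.695.
Ki = [I]/(α − 1) = 3.57/2.695 = 1.32 µM.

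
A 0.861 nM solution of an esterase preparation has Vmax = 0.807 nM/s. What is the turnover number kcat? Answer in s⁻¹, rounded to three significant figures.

0.937 s⁻¹

kcat = Vmax/[E]total = 0.807 nM/s / 0.861 nM = 0.937 s⁻¹.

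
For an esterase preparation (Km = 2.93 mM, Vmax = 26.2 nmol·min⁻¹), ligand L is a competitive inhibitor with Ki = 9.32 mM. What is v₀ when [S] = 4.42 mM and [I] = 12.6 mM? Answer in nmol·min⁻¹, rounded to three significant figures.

α = 1 + [I]/Ki = 1 + 12.6/9.32 = 2.352.
For a competitive inhibitor, Vmax is unchanged and the apparent Km becomes α·Km: Km,app = 6.89 mM, Vmax,app = 26.2 nmol·min⁻¹.
v = Vmax,app·[S]/(Km,app + [S]) = 26.2 × 4.42/(6.89 + 4.42) = 10.2 nmol·min⁻¹.

10.2 nmol·min⁻¹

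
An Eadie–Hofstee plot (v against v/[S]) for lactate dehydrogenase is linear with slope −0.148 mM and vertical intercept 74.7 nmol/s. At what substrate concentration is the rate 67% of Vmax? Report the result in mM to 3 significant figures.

The Eadie–Hofstee slope gives Km = 0.148 mM (slope = −Km).
v/Vmax = [S]/(Km+[S]) = 0.67 ⇒ [S] = Km·0.67/(1−0.67) = 0.148 × 2.030 = 0.300 mM.

0.300 mM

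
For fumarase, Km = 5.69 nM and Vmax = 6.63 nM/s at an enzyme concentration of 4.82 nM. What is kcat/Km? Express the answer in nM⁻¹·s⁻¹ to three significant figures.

0.242 nM⁻¹·s⁻¹

kcat = Vmax/[E]total = 6.63/4.82 = 1.38 s⁻¹.
kcat/Km = 1.38/5.69 = 0.242 nM⁻¹·s⁻¹.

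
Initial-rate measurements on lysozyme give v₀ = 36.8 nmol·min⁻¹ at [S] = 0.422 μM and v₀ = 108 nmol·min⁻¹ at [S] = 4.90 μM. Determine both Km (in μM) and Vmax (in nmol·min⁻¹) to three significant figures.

Km = 1.09 μM; Vmax = 132 nmol·min⁻¹

In reciprocal form, 1/v = (Km/Vmax)·(1/[S]) + 1/Vmax. The two points give (1/[S], 1/v) = (2.370, 0.02717) and (0.2041, 0.009259).
Slope = (0.02717 − 0.009259)/(2.370 − 0.2041) = 0.008272; intercept = 0.02717 − 0.008272×2.370 = 0.007571.
Vmax = 1/intercept = 132 nmol·min⁻¹; Km = slope × Vmax = 0.008272 × 132 = 1.09 μM.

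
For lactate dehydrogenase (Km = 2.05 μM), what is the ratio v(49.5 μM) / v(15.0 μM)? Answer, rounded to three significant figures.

The fractional saturations are [S]/(Km+[S]) = 15.0/17.05 = 0.8798 and 49.5/51.55 = 0.9602.
v₂/v₁ is just their ratio: 0.9602/0.8798 = 1.09.

1.09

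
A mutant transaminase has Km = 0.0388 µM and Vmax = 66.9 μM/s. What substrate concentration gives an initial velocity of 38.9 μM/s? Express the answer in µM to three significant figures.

Rearranging v = Vmax[S]/(Km+[S]) gives [S] = Km·v/(Vmax − v).
[S] = 0.0388 × 38.9 / (66.9 − 38.9) = 1.509/28.00 = 0.0539 µM.

0.0539 µM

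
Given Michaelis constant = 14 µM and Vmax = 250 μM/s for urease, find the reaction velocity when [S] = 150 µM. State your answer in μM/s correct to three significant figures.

v = Vmax·[S]/(Km + [S]) = 250 × 150 / (14 + 150)
  = 37500 / 164.0 = 229 μM/s.

229 μM/s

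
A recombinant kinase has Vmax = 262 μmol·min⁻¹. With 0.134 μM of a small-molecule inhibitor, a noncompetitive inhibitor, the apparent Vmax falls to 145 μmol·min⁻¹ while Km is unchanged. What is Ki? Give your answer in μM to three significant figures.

0.166 μM

Noncompetitive: Vmax,app = Vmax/α with α = 1 + [I]/Ki.
α = Vmax/Vmax,app = 262/145 = 1.807.
Ki = [I]/(α − 1) = 0.134/0.8069 = 0.166 μM.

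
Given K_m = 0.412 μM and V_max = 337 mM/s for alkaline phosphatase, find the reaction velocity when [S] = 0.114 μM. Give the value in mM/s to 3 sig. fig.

v = Vmax·[S]/(Km + [S]) = 337 × 0.114 / (0.412 + 0.114)
  = 38.42 / 0.5260 = 73.0 mM/s.

73.0 mM/s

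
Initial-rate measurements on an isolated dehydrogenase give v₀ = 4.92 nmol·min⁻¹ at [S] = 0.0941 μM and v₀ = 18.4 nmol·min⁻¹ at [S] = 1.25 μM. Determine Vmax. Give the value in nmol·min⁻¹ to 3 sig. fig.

In reciprocal form, 1/v = (Km/Vmax)·(1/[S]) + 1/Vmax. The two points give (1/[S], 1/v) = (10.63, 0.2033) and (0.8000, 0.05435).
Slope = (0.2033 − 0.05435)/(10.63 − 0.8000) = 0.01515; intercept = 0.2033 − 0.01515×10.63 = 0.04223.
Vmax = 1/intercept = 23.7 nmol·min⁻¹; Km = slope × Vmax = 0.01515 × 23.7 = 0.359 μM.

23.7 nmol·min⁻¹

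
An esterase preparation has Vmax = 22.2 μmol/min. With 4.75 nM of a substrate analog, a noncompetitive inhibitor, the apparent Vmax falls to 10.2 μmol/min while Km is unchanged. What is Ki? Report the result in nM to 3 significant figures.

Noncompetitive: Vmax,app = Vmax/α with α = 1 + [I]/Ki.
α = Vmax/Vmax,app = 22.2/10.2 = 2.176.
Since α = 1 + [I]/Ki, [I]/Ki = 2.176 − 1 = 1.176 and Ki = 4.75/1.176 = 4.04 nM.

4.04 nM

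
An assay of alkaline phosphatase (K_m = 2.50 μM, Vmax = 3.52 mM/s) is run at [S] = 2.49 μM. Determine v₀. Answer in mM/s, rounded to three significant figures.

v = Vmax·[S]/(Km + [S]) = 3.52 × 2.49 / (2.50 + 2.49)
  = 8.765 / 4.990 = 1.76 mM/s.

1.76 mM/s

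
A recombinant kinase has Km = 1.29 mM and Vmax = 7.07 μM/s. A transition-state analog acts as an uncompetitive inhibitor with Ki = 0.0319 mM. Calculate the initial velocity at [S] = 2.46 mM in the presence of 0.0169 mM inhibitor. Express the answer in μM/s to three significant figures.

3.44 μM/s

α = 1 + [I]/Ki = 1 + 0.0169/0.0319 = 1.530.
For an uncompetitive inhibitor, both parameters are divided by α, giving Vmax/α and Km/α: Km,app = 0.843 mM, Vmax,app = 4.62 μM/s.
v = Vmax,app·[S]/(Km,app + [S]) = 4.62 × 2.46/(0.843 + 2.46) = 3.44 μM/s.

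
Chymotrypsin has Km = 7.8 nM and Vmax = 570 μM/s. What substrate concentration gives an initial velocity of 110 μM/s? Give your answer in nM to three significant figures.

Rearranging v = Vmax[S]/(Km+[S]) gives [S] = Km·v/(Vmax − v).
[S] = 7.8 × 110 / (570 − 110) = 858.0/460.0 = 1.87 nM.

1.87 nM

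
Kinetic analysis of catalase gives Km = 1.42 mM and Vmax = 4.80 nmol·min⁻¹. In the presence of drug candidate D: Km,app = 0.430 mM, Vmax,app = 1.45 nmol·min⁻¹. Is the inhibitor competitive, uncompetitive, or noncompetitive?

Both Km and Vmax decrease by the same factor (~3.30-fold) — characteristic of uncompetitive inhibition.

uncompetitive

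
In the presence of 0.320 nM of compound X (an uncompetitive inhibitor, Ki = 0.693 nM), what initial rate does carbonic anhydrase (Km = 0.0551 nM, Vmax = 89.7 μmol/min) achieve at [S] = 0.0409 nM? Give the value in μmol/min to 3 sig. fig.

With α = 1 + [I]/Ki = 1 + 0.320/0.693 = 1.462, the uncompetitive rate law is v = (Vmax/α)·[S] / (Km/α + [S]).
v = (89.7/1.462)×0.0409 / (0.0551/1.462 + 0.0409) = 2.510/0.07859 = 31.9 μmol/min.

31.9 μmol/min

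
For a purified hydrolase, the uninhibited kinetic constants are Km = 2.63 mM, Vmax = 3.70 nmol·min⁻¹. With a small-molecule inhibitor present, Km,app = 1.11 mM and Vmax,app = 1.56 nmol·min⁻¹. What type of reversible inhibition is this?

uncompetitive

Both Km and Vmax decrease by the same factor (~2.37-fold) — characteristic of uncompetitive inhibition.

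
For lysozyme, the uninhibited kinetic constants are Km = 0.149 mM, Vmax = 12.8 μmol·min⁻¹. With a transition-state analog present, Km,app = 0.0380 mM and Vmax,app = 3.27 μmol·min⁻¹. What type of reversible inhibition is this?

uncompetitive

Both Km and Vmax decrease by the same factor (~3.92-fold) — characteristic of uncompetitive inhibition.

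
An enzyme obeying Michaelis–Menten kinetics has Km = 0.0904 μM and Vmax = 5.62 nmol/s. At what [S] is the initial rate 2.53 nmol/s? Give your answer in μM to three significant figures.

The required fractional saturation is v/Vmax = 2.53/5.62 = 0.4502.
Then [S]/(Km+[S]) = 0.4502 ⇒ [S] = 0.0904 × 0.4502/(1 − 0.4502) = 0.0740 μM.

0.0740 μM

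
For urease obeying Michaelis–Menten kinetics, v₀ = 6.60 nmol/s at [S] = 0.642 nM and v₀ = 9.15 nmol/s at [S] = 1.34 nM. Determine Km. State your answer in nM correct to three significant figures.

From v = Vmax[S]/(Km+[S]), each point gives Vmax = v(Km+[S])/[S].
Equating: 6.60(Km+0.642)/0.642 = 9.15(Km+1.34)/1.34.
10.28·Km + 6.60 = 6.828·Km + 9.15, so (10.28 − 6.828)·Km = 9.15 − 6.60.
Km = 2.550/3.452 = 0.739 nM; then Vmax = 6.60(0.739+0.642)/0.642 = 14.2 nmol/s.

0.739 nM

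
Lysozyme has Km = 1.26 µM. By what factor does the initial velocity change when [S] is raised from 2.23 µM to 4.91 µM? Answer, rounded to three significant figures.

Since Vmax cancels, v₂/v₁ = [S]₂(Km+[S]₁) / [S]₁(Km+[S]₂).
= 4.91×(1.26+2.23) / (2.23×(1.26+4.91)) = 17.14/13.76 = 1.25.

1.25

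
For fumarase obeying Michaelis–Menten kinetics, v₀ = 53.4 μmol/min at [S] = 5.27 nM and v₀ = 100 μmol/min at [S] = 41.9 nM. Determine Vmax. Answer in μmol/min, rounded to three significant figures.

In reciprocal form, 1/v = (Km/Vmax)·(1/[S]) + 1/Vmax. The two points give (1/[S], 1/v) = (0.1898, 0.01873) and (0.02387, 0.01000).
Slope = (0.01873 − 0.01000)/(0.1898 − 0.02387) = 0.05261; intercept = 0.01873 − 0.05261×0.1898 = 0.008744.
Vmax = 1/intercept = 114 μmol/min; Km = slope × Vmax = 0.05261 × 114 = 6.02 nM.

114 μmol/min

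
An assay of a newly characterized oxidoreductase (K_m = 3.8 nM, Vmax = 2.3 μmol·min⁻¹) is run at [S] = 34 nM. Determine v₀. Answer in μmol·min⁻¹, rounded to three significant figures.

[S]/(Km+[S]) = 34/37.80 = 0.8995, the fractional saturation.
v = 0.8995 × Vmax = 0.8995 × 2.3 = 2.07 μmol·min⁻¹.

2.07 μmol·min⁻¹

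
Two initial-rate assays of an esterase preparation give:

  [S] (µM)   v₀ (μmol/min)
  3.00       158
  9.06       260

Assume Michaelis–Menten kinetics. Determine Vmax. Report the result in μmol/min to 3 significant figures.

From v = Vmax[S]/(Km+[S]), each point gives Vmax = v(Km+[S])/[S].
Equating: 158(Km+3.00)/3.00 = 260(Km+9.06)/9.06.
52.67·Km + 158 = 28.70·Km + 260, so (52.67 − 28.70)·Km = 260 − 158.
Km = 102.0/23.97 = 4.26 µM; then Vmax = 158(4.26+3.00)/3.00 = 382 μmol/min.

382 μmol/min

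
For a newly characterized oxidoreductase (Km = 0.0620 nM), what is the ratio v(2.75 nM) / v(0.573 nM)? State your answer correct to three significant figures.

1.08

Since Vmax cancels, v₂/v₁ = [S]₂(Km+[S]₁) / [S]₁(Km+[S]₂).
= 2.75×(0.0620+0.573) / (0.573×(0.0620+2.75)) = 1.746/1.611 = 1.08.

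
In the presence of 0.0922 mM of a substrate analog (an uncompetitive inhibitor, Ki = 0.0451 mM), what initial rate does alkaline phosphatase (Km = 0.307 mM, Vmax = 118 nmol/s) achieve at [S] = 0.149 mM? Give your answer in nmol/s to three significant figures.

With α = 1 + [I]/Ki = 1 + 0.0922/0.0451 = 3.044, the uncompetitive rate law is v = (Vmax/α)·[S] / (Km/α + [S]).
v = (118/3.044)×0.149 / (0.307/3.044 + 0.149) = 5.775/0.2498 = 23.1 nmol/s.

23.1 nmol/s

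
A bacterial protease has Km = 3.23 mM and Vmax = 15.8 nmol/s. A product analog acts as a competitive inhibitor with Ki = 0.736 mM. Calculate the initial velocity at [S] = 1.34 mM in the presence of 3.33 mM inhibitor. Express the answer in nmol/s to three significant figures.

With α = 1 + [I]/Ki = 1 + 3.33/0.736 = 5.524, the competitive rate law is v = Vmax[S] / (αKm + [S]).
v = 15.8×1.34 / (5.524×3.23 + 1.34) = 21.17/19.18 = 1.10 nmol/s.

1.10 nmol/s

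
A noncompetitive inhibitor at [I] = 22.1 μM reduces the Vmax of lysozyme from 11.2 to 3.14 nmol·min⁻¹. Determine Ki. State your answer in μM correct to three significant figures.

Noncompetitive: Vmax,app = Vmax/α with α = 1 + [I]/Ki.
α = Vmax/Vmax,app = 11.2/3.14 = 3.567.
Since α = 1 + [I]/Ki, [I]/Ki = 3.567 − 1 = 2.567 and Ki = 22.1/2.567 = 8.61 μM.

8.61 μM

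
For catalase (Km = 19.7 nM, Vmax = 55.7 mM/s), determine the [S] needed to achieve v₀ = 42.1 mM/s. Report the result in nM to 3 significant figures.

61.0 nM

The required fractional saturation is v/Vmax = 42.1/55.7 = 0.7558.
Then [S]/(Km+[S]) = 0.7558 ⇒ [S] = 19.7 × 0.7558/(1 − 0.7558) = 61.0 nM.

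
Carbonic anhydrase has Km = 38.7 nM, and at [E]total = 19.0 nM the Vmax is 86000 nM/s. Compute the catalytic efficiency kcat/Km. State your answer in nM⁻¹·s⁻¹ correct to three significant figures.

117 nM⁻¹·s⁻¹

kcat = Vmax/[E]total = 86000/19.0 = 4530 s⁻¹.
kcat/Km = 4530/38.7 = 117 nM⁻¹·s⁻¹.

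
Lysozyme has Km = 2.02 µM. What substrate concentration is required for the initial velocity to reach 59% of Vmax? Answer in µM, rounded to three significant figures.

v/Vmax = [S]/(Km+[S]) = 0.59, so [S] = Km·0.59/(1 − 0.59) = 2.02 × 1.439.
[S] = 2.91 µM.

2.91 µM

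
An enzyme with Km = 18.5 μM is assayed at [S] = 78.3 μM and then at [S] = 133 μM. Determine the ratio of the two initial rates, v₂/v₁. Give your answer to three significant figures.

1.09

Since Vmax cancels, v₂/v₁ = [S]₂(Km+[S]₁) / [S]₁(Km+[S]₂).
= 133×(18.5+78.3) / (78.3×(18.5+133)) = 12870/11860 = 1.09.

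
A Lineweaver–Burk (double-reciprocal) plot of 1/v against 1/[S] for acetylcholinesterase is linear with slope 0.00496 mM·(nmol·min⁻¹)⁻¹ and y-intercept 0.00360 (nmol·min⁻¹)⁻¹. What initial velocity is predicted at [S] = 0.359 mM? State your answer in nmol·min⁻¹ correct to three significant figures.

The y-intercept is 1/Vmax, so Vmax = 1/0.00360 = 278 nmol·min⁻¹.
The slope is Km/Vmax, so Km = 0.00496 × 278 = 1.38 mM.
Then v = 278 × 0.359/(1.38 + 0.359) = 57.4 nmol·min⁻¹.

57.4 nmol·min⁻¹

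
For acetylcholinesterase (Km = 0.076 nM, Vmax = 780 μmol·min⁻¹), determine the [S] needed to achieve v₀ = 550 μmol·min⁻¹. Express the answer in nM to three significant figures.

0.182 nM

The required fractional saturation is v/Vmax = 550/780 = 0.7051.
Then [S]/(Km+[S]) = 0.7051 ⇒ [S] = 0.076 × 0.7051/(1 − 0.7051) = 0.182 nM.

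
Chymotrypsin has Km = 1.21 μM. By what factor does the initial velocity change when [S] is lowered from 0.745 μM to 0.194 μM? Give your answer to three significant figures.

0.363

Since Vmax cancels, v₂/v₁ = [S]₂(Km+[S]₁) / [S]₁(Km+[S]₂).
= 0.194×(1.21+0.745) / (0.745×(1.21+0.194)) = 0.3793/1.046 = 0.363.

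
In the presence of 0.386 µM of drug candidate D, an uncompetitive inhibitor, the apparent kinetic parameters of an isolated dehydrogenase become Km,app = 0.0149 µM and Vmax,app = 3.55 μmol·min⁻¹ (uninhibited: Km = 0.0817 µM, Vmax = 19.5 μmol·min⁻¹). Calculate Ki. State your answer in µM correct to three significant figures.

Uncompetitive: Vmax,app = Vmax/α (and Km,app = Km/α) with α = 1 + [I]/Ki.
α = Vmax/Vmax,app = 19.5/3.55 = 5.493.
Since α = 1 + [I]/Ki, [I]/Ki = 5.493 − 1 = 4.493 and Ki = 0.386/4.493 = 0.0859 µM.

0.0859 µM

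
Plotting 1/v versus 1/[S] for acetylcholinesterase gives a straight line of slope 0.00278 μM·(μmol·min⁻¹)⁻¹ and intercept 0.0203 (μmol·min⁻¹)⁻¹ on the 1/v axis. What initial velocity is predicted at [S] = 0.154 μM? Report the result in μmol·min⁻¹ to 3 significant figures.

26.1 μmol·min⁻¹

The y-intercept is 1/Vmax, so Vmax = 1/0.0203 = 49.3 μmol·min⁻¹.
The slope is Km/Vmax, so Km = 0.00278 × 49.3 = 0.137 μM.
Then v = 49.3 × 0.154/(0.137 + 0.154) = 26.1 μmol·min⁻¹.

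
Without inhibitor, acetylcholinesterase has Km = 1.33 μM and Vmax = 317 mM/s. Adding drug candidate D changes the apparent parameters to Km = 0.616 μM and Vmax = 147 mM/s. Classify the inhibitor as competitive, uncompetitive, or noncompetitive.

Both Km and Vmax decrease by the same factor (~2.16-fold) — characteristic of uncompetitive inhibition.

uncompetitive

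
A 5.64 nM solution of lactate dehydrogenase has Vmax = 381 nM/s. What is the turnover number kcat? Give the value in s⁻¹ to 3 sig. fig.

kcat = Vmax/[E]total = 381 nM/s / 5.64 nM = 67.6 s⁻¹.

67.6 s⁻¹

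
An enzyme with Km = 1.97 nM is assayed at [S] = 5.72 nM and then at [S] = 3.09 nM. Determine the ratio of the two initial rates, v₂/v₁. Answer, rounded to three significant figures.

The fractional saturations are [S]/(Km+[S]) = 5.72/7.690 = 0.7438 and 3.09/5.060 = 0.6107.
v₂/v₁ is just their ratio: 0.6107/0.7438 = 0.821.

0.821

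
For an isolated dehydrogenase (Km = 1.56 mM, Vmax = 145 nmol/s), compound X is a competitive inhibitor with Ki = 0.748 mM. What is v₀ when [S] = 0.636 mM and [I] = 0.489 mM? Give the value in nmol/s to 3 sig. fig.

28.7 nmol/s

With α = 1 + [I]/Ki = 1 + 0.489/0.748 = 1.654, the competitive rate law is v = Vmax[S] / (αKm + [S]).
v = 145×0.636 / (1.654×1.56 + 0.636) = 92.22/3.216 = 28.7 nmol/s.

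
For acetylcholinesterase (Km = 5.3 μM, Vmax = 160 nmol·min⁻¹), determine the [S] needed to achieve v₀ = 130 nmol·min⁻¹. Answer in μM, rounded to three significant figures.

23.0 μM

The required fractional saturation is v/Vmax = 130/160 = 0.8125.
Then [S]/(Km+[S]) = 0.8125 ⇒ [S] = 5.3 × 0.8125/(1 − 0.8125) = 23.0 μM.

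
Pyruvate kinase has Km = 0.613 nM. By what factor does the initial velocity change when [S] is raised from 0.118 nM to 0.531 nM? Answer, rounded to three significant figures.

Since Vmax cancels, v₂/v₁ = [S]₂(Km+[S]₁) / [S]₁(Km+[S]₂).
= 0.531×(0.613+0.118) / (0.118×(0.613+0.531)) = 0.3882/0.1350 = 2.88.

2.88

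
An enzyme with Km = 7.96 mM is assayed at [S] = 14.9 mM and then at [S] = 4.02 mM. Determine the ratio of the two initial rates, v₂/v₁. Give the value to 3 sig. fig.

0.515

Since Vmax cancels, v₂/v₁ = [S]₂(Km+[S]₁) / [S]₁(Km+[S]₂).
= 4.02×(7.96+14.9) / (14.9×(7.96+4.02)) = 91.90/178.5 = 0.515.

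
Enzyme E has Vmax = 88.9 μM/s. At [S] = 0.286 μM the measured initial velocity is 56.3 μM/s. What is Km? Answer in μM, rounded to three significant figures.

From v = Vmax[S]/(Km+[S]), Km = [S](Vmax − v)/v.
Km = 0.286 × (88.9 − 56.3) / 56.3 = 9.324/56.3 = 0.166 μM.

0.166 μM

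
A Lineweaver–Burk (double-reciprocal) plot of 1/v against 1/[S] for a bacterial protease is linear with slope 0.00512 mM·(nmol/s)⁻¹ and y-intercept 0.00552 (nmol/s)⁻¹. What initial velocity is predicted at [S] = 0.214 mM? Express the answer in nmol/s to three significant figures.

34.0 nmol/s

The y-intercept is 1/Vmax, so Vmax = 1/0.00552 = 181 nmol/s.
The slope is Km/Vmax, so Km = 0.00512 × 181 = 0.928 mM.
Then v = 181 × 0.214/(0.928 + 0.214) = 34.0 nmol/s.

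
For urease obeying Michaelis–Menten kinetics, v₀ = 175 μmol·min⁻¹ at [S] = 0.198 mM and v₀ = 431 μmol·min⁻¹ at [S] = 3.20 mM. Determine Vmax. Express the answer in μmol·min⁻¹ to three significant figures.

In reciprocal form, 1/v = (Km/Vmax)·(1/[S]) + 1/Vmax. The two points give (1/[S], 1/v) = (5.051, 0.005714) and (0.3125, 0.002320).
Slope = (0.005714 − 0.002320)/(5.051 − 0.3125) = 0.0007164; intercept = 0.005714 − 0.0007164×5.051 = 0.002096.
Vmax = 1/intercept = 477 μmol·min⁻¹; Km = slope × Vmax = 0.0007164 × 477 = 0.342 mM.

477 μmol·min⁻¹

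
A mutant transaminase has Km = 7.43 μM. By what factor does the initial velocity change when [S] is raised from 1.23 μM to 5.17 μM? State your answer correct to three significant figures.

2.89

Since Vmax cancels, v₂/v₁ = [S]₂(Km+[S]₁) / [S]₁(Km+[S]₂).
= 5.17×(7.43+1.23) / (1.23×(7.43+5.17)) = 44.77/15.50 = 2.89.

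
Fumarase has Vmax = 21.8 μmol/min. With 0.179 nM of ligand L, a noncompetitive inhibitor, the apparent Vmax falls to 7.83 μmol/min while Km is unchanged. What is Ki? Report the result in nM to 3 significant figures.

0.100 nM

Noncompetitive: Vmax,app = Vmax/α with α = 1 + [I]/Ki.
α = Vmax/Vmax,app = 21.8/7.83 = 2.784.
Ki = [I]/(α − 1) = 0.179/1.784 = 0.100 nM.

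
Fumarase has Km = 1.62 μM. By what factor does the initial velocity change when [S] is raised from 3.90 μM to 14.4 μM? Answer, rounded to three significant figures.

The fractional saturations are [S]/(Km+[S]) = 3.90/5.520 = 0.7065 and 14.4/16.02 = 0.8989.
v₂/v₁ is just their ratio: 0.8989/0.7065 = 1.27.

1.27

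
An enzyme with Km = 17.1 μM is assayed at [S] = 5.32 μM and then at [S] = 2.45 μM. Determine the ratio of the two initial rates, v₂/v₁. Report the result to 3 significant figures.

0.528

The fractional saturations are [S]/(Km+[S]) = 5.32/22.42 = 0.2373 and 2.45/19.55 = 0.1253.
v₂/v₁ is just their ratio: 0.1253/0.2373 = 0.528.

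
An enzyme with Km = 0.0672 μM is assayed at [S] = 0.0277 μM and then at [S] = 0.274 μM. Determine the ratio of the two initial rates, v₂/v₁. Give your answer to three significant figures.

The fractional saturations are [S]/(Km+[S]) = 0.0277/0.09490 = 0.2919 and 0.274/0.3412 = 0.8030.
v₂/v₁ is just their ratio: 0.8030/0.2919 = 2.75.

2.75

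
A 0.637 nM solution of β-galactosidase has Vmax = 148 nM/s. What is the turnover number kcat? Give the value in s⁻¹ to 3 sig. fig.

232 s⁻¹

kcat = Vmax/[E]total = 148 nM/s / 0.637 nM = 232 s⁻¹.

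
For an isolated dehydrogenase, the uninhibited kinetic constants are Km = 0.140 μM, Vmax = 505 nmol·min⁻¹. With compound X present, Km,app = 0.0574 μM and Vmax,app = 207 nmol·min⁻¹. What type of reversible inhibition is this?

uncompetitive

Both Km and Vmax decrease by the same factor (~2.44-fold) — characteristic of uncompetitive inhibition.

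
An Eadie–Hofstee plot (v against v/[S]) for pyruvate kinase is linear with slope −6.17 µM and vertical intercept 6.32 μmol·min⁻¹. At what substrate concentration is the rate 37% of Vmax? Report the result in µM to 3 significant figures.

3.62 µM

The Eadie–Hofstee slope gives Km = 6.17 µM (slope = −Km).
v/Vmax = [S]/(Km+[S]) = 0.37 ⇒ [S] = Km·0.37/(1−0.37) = 6.17 × 0.5873 = 3.62 µM.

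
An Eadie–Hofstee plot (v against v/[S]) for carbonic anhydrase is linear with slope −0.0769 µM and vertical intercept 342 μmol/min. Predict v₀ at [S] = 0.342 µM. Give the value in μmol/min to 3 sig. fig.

279 μmol/min

In the Eadie–Hofstee form v = Vmax − Km·(v/[S]), the slope is −Km and the intercept is Vmax, so Km = 0.0769 µM and Vmax = 342 μmol/min.
v = 342 × 0.342/(0.0769 + 0.342) = 279 μmol/min.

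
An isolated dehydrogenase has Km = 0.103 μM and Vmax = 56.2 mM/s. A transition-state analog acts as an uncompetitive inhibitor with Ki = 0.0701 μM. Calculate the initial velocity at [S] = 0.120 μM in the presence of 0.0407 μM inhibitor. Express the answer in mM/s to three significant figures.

23.0 mM/s

α = 1 + [I]/Ki = 1 + 0.0407/0.0701 = 1.581.
For an uncompetitive inhibitor, both parameters are divided by α, giving Vmax/α and Km/α: Km,app = 0.0652 μM, Vmax,app = 35.6 mM/s.
v = Vmax,app·[S]/(Km,app + [S]) = 35.6 × 0.120/(0.0652 + 0.120) = 23.0 mM/s.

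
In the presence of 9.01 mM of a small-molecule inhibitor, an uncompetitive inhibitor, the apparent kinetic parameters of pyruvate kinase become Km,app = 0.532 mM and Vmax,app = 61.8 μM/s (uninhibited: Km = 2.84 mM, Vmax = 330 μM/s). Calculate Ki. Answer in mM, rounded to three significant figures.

2.08 mM

Uncompetitive: Vmax,app = Vmax/α (and Km,app = Km/α) with α = 1 + [I]/Ki.
α = Vmax/Vmax,app = 330/61.8 = 5.340.
Since α = 1 + [I]/Ki, [I]/Ki = 5.340 − 1 = 4.340 and Ki = 9.01/4.340 = 2.08 mM.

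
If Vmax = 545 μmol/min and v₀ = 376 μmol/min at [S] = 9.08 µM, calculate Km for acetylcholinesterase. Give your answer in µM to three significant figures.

4.08 µM

From v = Vmax[S]/(Km+[S]), Km = [S](Vmax − v)/v.
Km = 9.08 × (545 − 376) / 376 = 1535/376 = 4.08 µM.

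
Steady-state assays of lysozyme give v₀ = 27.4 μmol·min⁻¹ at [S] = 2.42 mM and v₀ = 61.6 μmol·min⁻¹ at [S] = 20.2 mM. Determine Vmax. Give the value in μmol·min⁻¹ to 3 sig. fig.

In reciprocal form, 1/v = (Km/Vmax)·(1/[S]) + 1/Vmax. The two points give (1/[S], 1/v) = (0.4132, 0.03650) and (0.04950, 0.01623).
Slope = (0.03650 − 0.01623)/(0.4132 − 0.04950) = 0.05571; intercept = 0.03650 − 0.05571×0.4132 = 0.01348.
Vmax = 1/intercept = 74.2 μmol·min⁻¹; Km = slope × Vmax = 0.05571 × 74.2 = 4.13 mM.

74.2 μmol·min⁻¹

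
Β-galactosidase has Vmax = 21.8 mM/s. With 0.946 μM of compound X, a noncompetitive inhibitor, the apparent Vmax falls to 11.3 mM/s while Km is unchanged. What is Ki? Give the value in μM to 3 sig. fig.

Noncompetitive: Vmax,app = Vmax/α with α = 1 + [I]/Ki.
α = Vmax/Vmax,app = 21.8/11.3 = 1.929.
Since α = 1 + [I]/Ki, [I]/Ki = 1.929 − 1 = 0.9292 and Ki = 0.946/0.9292 = 1.02 μM.

1.02 μM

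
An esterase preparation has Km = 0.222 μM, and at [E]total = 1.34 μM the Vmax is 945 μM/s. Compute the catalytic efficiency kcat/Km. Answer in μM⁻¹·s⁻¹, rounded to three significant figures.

3180 μM⁻¹·s⁻¹

kcat = Vmax/[E]total = 945/1.34 = 705 s⁻¹.
kcat/Km = 705/0.222 = 3180 μM⁻¹·s⁻¹.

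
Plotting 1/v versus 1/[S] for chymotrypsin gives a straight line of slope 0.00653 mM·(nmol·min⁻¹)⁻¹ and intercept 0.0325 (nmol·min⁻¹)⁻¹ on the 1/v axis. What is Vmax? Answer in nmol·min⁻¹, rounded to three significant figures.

The y-intercept of a Lineweaver–Burk plot equals 1/Vmax, so Vmax = 1/0.0325 = 30.8 nmol·min⁻¹.

30.8 nmol·min⁻¹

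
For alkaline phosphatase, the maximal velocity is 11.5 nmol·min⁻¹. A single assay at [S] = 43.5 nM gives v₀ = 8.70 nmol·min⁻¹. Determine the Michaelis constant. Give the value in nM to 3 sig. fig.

14.0 nM

From v = Vmax[S]/(Km+[S]), Km = [S](Vmax − v)/v.
Km = 43.5 × (11.5 − 8.70) / 8.70 = 121.8/8.70 = 14.0 nM.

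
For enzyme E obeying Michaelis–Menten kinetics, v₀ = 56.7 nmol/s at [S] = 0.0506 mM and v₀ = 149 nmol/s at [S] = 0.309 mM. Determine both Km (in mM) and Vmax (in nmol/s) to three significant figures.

Km = 0.145 mM; Vmax = 219 nmol/s

From v = Vmax[S]/(Km+[S]), each point gives Vmax = v(Km+[S])/[S].
Equating: 56.7(Km+0.0506)/0.0506 = 149(Km+0.309)/0.309.
1121·Km + 56.7 = 482.2·Km + 149, so (1121 − 482.2)·Km = 149 − 56.7.
Km = 92.30/638.4 = 0.145 mM; then Vmax = 56.7(0.145+0.0506)/0.0506 = 219 nmol/s.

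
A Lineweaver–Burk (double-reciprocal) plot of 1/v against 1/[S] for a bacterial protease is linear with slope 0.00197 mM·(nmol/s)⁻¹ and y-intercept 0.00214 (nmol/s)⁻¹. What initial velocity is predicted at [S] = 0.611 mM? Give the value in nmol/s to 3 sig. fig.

The y-intercept is 1/Vmax, so Vmax = 1/0.00214 = 467 nmol/s.
The slope is Km/Vmax, so Km = 0.00197 × 467 = 0.921 mM.
Then v = 467 × 0.611/(0.921 + 0.611) = 186 nmol/s.

186 nmol/s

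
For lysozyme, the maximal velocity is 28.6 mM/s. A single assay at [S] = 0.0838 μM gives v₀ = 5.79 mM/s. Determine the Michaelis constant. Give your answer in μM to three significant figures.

From v = Vmax[S]/(Km+[S]), Km = [S](Vmax − v)/v.
Km = 0.0838 × (28.6 − 5.79) / 5.79 = 1.911/5.79 = 0.330 μM.

0.330 μM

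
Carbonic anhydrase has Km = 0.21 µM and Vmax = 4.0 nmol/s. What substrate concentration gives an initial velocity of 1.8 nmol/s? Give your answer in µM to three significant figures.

0.172 µM

Rearranging v = Vmax[S]/(Km+[S]) gives [S] = Km·v/(Vmax − v).
[S] = 0.21 × 1.8 / (4.0 − 1.8) = 0.3780/2.200 = 0.172 µM.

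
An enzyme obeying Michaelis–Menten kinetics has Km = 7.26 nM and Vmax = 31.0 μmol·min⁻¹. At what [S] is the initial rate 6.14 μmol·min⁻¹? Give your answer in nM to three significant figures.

Rearranging v = Vmax[S]/(Km+[S]) gives [S] = Km·v/(Vmax − v).
[S] = 7.26 × 6.14 / (31.0 − 6.14) = 44.58/24.86 = 1.79 nM.

1.79 nM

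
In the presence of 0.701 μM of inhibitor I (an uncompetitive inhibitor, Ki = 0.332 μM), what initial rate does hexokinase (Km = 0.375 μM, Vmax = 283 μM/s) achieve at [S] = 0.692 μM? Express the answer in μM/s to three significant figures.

α = 1 + [I]/Ki = 1 + 0.701/0.332 = 3.111.
For an uncompetitive inhibitor, both parameters are divided by α, giving Vmax/α and Km/α: Km,app = 0.121 μM, Vmax,app = 91.0 μM/s.
v = Vmax,app·[S]/(Km,app + [S]) = 91.0 × 0.692/(0.121 + 0.692) = 77.5 μM/s.

77.5 μM/s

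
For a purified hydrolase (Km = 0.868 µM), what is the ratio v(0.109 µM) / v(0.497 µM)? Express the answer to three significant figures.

The fractional saturations are [S]/(Km+[S]) = 0.497/1.365 = 0.3641 and 0.109/0.9770 = 0.1116.
v₂/v₁ is just their ratio: 0.1116/0.3641 = 0.306.

0.306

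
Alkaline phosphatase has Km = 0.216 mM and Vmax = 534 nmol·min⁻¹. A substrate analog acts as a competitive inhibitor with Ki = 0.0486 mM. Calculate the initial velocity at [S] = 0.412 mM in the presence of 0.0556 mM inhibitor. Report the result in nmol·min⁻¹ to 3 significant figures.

251 nmol·min⁻¹

α = 1 + [I]/Ki = 1 + 0.0556/0.0486 = 2.144.
For a competitive inhibitor, Vmax is unchanged and the apparent Km becomes α·Km: Km,app = 0.463 mM, Vmax,app = 534 nmol·min⁻¹.
v = Vmax,app·[S]/(Km,app + [S]) = 534 × 0.412/(0.463 + 0.412) = 251 nmol·min⁻¹.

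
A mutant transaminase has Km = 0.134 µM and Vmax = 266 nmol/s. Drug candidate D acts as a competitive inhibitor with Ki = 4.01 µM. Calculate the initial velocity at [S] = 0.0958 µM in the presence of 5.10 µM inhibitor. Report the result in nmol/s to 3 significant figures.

63.7 nmol/s

α = 1 + [I]/Ki = 1 + 5.10/4.01 = 2.272.
For a competitive inhibitor, Vmax is unchanged and the apparent Km becomes α·Km: Km,app = 0.304 µM, Vmax,app = 266 nmol/s.
v = Vmax,app·[S]/(Km,app + [S]) = 266 × 0.0958/(0.304 + 0.0958) = 63.7 nmol/s.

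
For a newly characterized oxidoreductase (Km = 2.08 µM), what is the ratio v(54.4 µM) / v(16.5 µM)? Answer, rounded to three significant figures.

1.08

Since Vmax cancels, v₂/v₁ = [S]₂(Km+[S]₁) / [S]₁(Km+[S]₂).
= 54.4×(2.08+16.5) / (16.5×(2.08+54.4)) = 1011/931.9 = 1.08.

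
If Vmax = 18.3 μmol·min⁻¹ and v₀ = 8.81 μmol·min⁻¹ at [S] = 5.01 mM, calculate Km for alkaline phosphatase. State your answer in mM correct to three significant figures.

5.40 mM

v/Vmax = 8.81/18.3 = 0.4814 = [S]/(Km+[S]).
So Km + [S] = [S]/0.4814 = 10.41 mM, giving Km = 10.41 − 5.01 = 5.40 mM.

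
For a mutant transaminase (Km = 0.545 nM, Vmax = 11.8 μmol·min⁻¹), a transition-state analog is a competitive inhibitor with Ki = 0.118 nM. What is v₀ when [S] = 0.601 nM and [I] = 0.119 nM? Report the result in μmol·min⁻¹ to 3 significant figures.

α = 1 + [I]/Ki = 1 + 0.119/0.118 = 2.008.
For a competitive inhibitor, Vmax is unchanged and the apparent Km becomes α·Km: Km,app = 1.09 nM, Vmax,app = 11.8 μmol·min⁻¹.
v = Vmax,app·[S]/(Km,app + [S]) = 11.8 × 0.601/(1.09 + 0.601) = 4.18 μmol·min⁻¹.

4.18 μmol·min⁻¹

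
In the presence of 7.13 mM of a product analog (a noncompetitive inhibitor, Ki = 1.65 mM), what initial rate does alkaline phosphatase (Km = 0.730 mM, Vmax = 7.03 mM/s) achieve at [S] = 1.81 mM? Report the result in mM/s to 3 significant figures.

With α = 1 + [I]/Ki = 1 + 7.13/1.65 = 5.321, the noncompetitive rate law is v = (Vmax/α)·[S] / (Km + [S]).
v = (7.03/5.321)×1.81 / (0.730 + 1.81) = 2.391/2.540 = 0.941 mM/s.

0.941 mM/s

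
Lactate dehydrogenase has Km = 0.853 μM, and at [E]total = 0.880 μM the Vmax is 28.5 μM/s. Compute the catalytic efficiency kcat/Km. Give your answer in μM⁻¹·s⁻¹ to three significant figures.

kcat = Vmax/[E]total = 28.5/0.880 = 32.4 s⁻¹.
kcat/Km = 32.4/0.853 = 38.0 μM⁻¹·s⁻¹.

38.0 μM⁻¹·s⁻¹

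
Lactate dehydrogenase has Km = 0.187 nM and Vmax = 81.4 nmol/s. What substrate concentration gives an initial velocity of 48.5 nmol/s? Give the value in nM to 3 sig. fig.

The required fractional saturation is v/Vmax = 48.5/81.4 = 0.5958.
Then [S]/(Km+[S]) = 0.5958 ⇒ [S] = 0.187 × 0.5958/(1 − 0.5958) = 0.276 nM.

0.276 nM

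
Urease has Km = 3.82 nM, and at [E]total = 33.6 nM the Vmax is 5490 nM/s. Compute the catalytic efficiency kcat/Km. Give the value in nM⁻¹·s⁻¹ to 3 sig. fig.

kcat = Vmax/[E]total = 5490/33.6 = 163 s⁻¹.
kcat/Km = 163/3.82 = 42.8 nM⁻¹·s⁻¹.

42.8 nM⁻¹·s⁻¹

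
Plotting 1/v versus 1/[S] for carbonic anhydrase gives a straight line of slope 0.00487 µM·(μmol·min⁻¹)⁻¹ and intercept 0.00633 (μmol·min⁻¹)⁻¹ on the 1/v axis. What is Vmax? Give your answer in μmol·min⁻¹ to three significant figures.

158 μmol·min⁻¹

The y-intercept of a Lineweaver–Burk plot equals 1/Vmax, so Vmax = 1/0.00633 = 158 μmol·min⁻¹.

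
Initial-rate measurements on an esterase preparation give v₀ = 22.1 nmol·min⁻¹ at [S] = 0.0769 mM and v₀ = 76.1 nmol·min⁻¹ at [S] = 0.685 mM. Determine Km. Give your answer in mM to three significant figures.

0.306 mM

In reciprocal form, 1/v = (Km/Vmax)·(1/[S]) + 1/Vmax. The two points give (1/[S], 1/v) = (13.00, 0.04525) and (1.460, 0.01314).
Slope = (0.04525 − 0.01314)/(13.00 − 1.460) = 0.002781; intercept = 0.04525 − 0.002781×13.00 = 0.009080.
Vmax = 1/intercept = 110 nmol·min⁻¹; Km = slope × Vmax = 0.002781 × 110 = 0.306 mM.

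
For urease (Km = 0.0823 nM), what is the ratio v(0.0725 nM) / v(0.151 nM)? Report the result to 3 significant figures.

0.724

Since Vmax cancels, v₂/v₁ = [S]₂(Km+[S]₁) / [S]₁(Km+[S]₂).
= 0.0725×(0.0823+0.151) / (0.151×(0.0823+0.0725)) = 0.01691/0.02337 = 0.724.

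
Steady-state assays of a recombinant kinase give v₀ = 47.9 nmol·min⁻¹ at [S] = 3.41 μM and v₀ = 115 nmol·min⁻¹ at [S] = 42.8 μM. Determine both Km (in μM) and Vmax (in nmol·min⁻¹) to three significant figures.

In reciprocal form, 1/v = (Km/Vmax)·(1/[S]) + 1/Vmax. The two points give (1/[S], 1/v) = (0.2933, 0.02088) and (0.02336, 0.008696).
Slope = (0.02088 − 0.008696)/(0.2933 − 0.02336) = 0.04513; intercept = 0.02088 − 0.04513×0.2933 = 0.007641.
Vmax = 1/intercept = 131 nmol·min⁻¹; Km = slope × Vmax = 0.04513 × 131 = 5.91 μM.

Km = 5.91 μM; Vmax = 131 nmol·min⁻¹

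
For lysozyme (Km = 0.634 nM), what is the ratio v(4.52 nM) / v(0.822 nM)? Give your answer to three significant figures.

The fractional saturations are [S]/(Km+[S]) = 0.822/1.456 = 0.5646 and 4.52/5.154 = 0.8770.
v₂/v₁ is just their ratio: 0.8770/0.5646 = 1.55.

1.55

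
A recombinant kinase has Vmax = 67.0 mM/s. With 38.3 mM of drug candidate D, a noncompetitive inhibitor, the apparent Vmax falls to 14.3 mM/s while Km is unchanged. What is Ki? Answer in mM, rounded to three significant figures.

10.4 mM

Noncompetitive: Vmax,app = Vmax/α with α = 1 + [I]/Ki.
α = Vmax/Vmax,app = 67.0/14.3 = 4.685.
Ki = [I]/(α − 1) = 38.3/3.685 = 10.4 mM.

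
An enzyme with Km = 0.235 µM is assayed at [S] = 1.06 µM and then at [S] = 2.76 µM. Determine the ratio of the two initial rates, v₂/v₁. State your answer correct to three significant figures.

The fractional saturations are [S]/(Km+[S]) = 1.06/1.295 = 0.8185 and 2.76/2.995 = 0.9215.
v₂/v₁ is just their ratio: 0.9215/0.8185 = 1.13.

1.13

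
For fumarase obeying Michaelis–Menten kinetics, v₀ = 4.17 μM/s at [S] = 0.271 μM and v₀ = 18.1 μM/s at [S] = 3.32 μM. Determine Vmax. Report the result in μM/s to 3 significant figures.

From v = Vmax[S]/(Km+[S]), each point gives Vmax = v(Km+[S])/[S].
Equating: 4.17(Km+0.271)/0.271 = 18.1(Km+3.32)/3.32.
15.39·Km + 4.17 = 5.452·Km + 18.1, so (15.39 − 5.452)·Km = 18.1 − 4.17.
Km = 13.93/9.936 = 1.40 μM; then Vmax = 4.17(1.40+0.271)/0.271 = 25.7 μM/s.

25.7 μM/s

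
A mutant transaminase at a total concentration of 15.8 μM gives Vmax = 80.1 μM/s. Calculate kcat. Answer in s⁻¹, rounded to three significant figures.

5.07 s⁻¹

kcat = Vmax/[E]total = 80.1 μM/s / 15.8 μM = 5.07 s⁻¹.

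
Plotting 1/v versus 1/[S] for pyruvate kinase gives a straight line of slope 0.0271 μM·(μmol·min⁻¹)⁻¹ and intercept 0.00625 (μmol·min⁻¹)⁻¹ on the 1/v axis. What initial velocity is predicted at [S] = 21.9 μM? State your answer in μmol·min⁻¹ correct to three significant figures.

The y-intercept is 1/Vmax, so Vmax = 1/0.00625 = 160 μmol·min⁻¹.
The slope is Km/Vmax, so Km = 0.0271 × 160 = 4.34 μM.
Then v = 160 × 21.9/(4.34 + 21.9) = 134 μmol·min⁻¹.

134 μmol·min⁻¹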